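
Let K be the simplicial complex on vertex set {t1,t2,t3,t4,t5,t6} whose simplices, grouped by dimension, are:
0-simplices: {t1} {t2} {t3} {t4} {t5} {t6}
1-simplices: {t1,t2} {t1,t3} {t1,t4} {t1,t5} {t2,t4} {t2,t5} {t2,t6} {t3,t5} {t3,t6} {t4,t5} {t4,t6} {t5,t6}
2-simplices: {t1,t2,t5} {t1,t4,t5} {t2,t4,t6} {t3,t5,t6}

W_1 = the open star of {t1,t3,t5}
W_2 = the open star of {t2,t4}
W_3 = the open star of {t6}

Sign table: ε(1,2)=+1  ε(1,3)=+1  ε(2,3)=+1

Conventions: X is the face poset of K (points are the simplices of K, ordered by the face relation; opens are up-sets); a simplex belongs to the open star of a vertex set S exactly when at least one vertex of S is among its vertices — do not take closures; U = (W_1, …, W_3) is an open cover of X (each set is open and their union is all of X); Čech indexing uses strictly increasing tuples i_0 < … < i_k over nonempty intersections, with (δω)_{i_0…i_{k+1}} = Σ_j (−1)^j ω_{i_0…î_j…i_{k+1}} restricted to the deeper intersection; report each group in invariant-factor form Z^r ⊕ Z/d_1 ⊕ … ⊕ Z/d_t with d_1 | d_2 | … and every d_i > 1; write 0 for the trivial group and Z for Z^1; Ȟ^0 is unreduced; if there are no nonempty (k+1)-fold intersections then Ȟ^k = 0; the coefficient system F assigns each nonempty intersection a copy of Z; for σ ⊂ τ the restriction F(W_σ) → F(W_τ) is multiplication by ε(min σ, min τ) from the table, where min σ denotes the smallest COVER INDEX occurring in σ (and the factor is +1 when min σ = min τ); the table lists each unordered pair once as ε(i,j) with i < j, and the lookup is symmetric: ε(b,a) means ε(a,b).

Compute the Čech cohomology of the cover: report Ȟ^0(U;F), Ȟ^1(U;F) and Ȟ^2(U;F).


Ȟ^0(U;F) ≅ Z,  Ȟ^1(U;F) ≅ Z,  Ȟ^2(U;F) ≅ 0

cover nerve:
  W1={{t1},{t3},{t5},{t1,t2},{t1,t3},{t1,t4},{t1,t5},{t2,t5},{t3,t5},{t3,t6},{t4,t5},{t5,t6},{t1,t2,t5},{t1,t4,t5},{t3,t5,t6}} W2={{t2},{t4},{t1,t2},{t1,t4},{t2,t4},{t2,t5},{t2,t6},{t4,t5},{t4,t6},{t1,t2,t5},{t1,t4,t5},{t2,t4,t6}} W3={{t6},{t2,t6},{t3,t6},{t4,t6},{t5,t6},{t2,t4,t6},{t3,t5,t6}}
  W12={{t1,t2},{t1,t4},{t2,t5},{t4,t5},{t1,t2,t5},{t1,t4,t5}} W13={{t3,t6},{t5,t6},{t3,t5,t6}} W23={{t2,t6},{t4,t6},{t2,t4,t6}}
C dims 3,3; δ0: rk 2, SNF 1^2
Ȟ^0: (3−2)−0=1 ⇒ Z
Ȟ^1: (3−0)−2=1 ⇒ Z
Ȟ^2: (0−0)−0=0 ⇒ 0


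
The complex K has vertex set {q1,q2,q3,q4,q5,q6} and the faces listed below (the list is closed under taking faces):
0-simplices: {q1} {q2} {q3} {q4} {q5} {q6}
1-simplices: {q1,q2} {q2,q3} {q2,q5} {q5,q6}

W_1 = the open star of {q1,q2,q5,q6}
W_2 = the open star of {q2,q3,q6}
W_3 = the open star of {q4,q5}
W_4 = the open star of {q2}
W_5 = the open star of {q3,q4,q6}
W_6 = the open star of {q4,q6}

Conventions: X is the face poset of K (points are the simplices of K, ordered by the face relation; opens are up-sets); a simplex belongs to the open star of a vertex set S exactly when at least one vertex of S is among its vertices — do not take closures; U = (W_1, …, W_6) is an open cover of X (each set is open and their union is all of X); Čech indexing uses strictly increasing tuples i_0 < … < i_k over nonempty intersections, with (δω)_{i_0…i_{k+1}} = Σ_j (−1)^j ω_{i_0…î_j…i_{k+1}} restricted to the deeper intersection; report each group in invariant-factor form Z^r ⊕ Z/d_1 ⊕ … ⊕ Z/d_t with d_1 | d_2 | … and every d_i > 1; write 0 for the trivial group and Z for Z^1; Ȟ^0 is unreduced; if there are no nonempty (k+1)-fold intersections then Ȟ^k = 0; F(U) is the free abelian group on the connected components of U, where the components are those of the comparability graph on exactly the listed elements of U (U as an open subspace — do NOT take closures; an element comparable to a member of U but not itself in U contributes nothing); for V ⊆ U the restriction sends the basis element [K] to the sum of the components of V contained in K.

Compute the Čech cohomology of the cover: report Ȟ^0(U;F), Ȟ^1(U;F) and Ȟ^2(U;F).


nonempty overlaps:
  W1={{q1},{q2},{q5},{q6},{q1,q2},{q2,q3},{q2,q5},{q5,q6}} W2={{q2},{q3},{q6},{q1,q2},{q2,q3},{q2,q5},{q5,q6}} W3={{q4},{q5},{q2,q5},{q5,q6}} W4={{q2},{q1,q2},{q2,q3},{q2,q5}} W5={{q3},{q4},{q6},{q2,q3},{q5,q6}} W6={{q4},{q6},{q5,q6}}
  W12={{q2},{q6},{q1,q2},{q2,q3},{q2,q5},{q5,q6}} W13={{q5},{q2,q5},{q5,q6}} W14={{q2},{q1,q2},{q2,q3},{q2,q5}} W15={{q6},{q2,q3},{q5,q6}} W16={{q6},{q5,q6}} W23={{q2,q5},{q5,q6}} W24={{q2},{q1,q2},{q2,q3},{q2,q5}} W25={{q3},{q6},{q2,q3},{q5,q6}} W26={{q6},{q5,q6}} W34={{q2,q5}} W35={{q4},{q5,q6}} W36={{q4},{q5,q6}} W45={{q2,q3}} W56={{q4},{q6},{q5,q6}}
  W123={{q2,q5},{q5,q6}} W124={{q2},{q1,q2},{q2,q3},{q2,q5}} W125={{q6},{q2,q3},{q5,q6}} W126={{q6},{q5,q6}} W134={{q2,q5}} W135={{q5,q6}} W136={{q5,q6}} W145={{q2,q3}} W156={{q6},{q5,q6}} W234={{q2,q5}} W235={{q5,q6}} W236={{q5,q6}} W245={{q2,q3}} W256={{q6},{q5,q6}} W356={{q4},{q5,q6}}
  W1234={{q2,q5}} W1235={{q5,q6}} W1236={{q5,q6}} W1245={{q2,q3}} W1256={{q6},{q5,q6}} W1356={{q5,q6}} W2356={{q5,q6}}
  W12356={{q5,q6}}
components per intersection:
  W1: {{q1},{q2},{q5},{q6},{q1,q2},{q2,q3},{q2,q5},{q5,q6}}
  W2: {{q2},{q3},{q1,q2},{q2,q3},{q2,q5}} {{q6},{q5,q6}}
  W3: {{q4}} {{q5},{q2,q5},{q5,q6}}
  W4: {{q2},{q1,q2},{q2,q3},{q2,q5}}
  W5: {{q3},{q2,q3}} {{q4}} {{q6},{q5,q6}}
  W6: {{q4}} {{q6},{q5,q6}}
  W12: {{q2},{q1,q2},{q2,q3},{q2,q5}} {{q6},{q5,q6}}
  W13: {{q5},{q2,q5},{q5,q6}}
  W14: {{q2},{q1,q2},{q2,q3},{q2,q5}}
  W15: {{q6},{q5,q6}} {{q2,q3}}
  W16: {{q6},{q5,q6}}
  W23: {{q2,q5}} {{q5,q6}}
  W24: {{q2},{q1,q2},{q2,q3},{q2,q5}}
  W25: {{q3},{q2,q3}} {{q6},{q5,q6}}
  W26: {{q6},{q5,q6}}
  W34: {{q2,q5}}
  W35: {{q4}} {{q5,q6}}
  W36: {{q4}} {{q5,q6}}
  W45: {{q2,q3}}
  W56: {{q4}} {{q6},{q5,q6}}
  W123: {{q2,q5}} {{q5,q6}}
  W124: {{q2},{q1,q2},{q2,q3},{q2,q5}}
  W125: {{q6},{q5,q6}} {{q2,q3}}
  W126: {{q6},{q5,q6}}
  W134: {{q2,q5}}
  W135: {{q5,q6}}
  W136: {{q5,q6}}
  W145: {{q2,q3}}
  W156: {{q6},{q5,q6}}
  W234: {{q2,q5}}
  W235: {{q5,q6}}
  W236: {{q5,q6}}
  W245: {{q2,q3}}
  W256: {{q6},{q5,q6}}
  W356: {{q4}} {{q5,q6}}
  W1234: {{q2,q5}}
  W1235: {{q5,q6}}
  W1236: {{q5,q6}}
  W1245: {{q2,q3}}
  W1256: {{q6},{q5,q6}}
  W1356: {{q5,q6}}
  W2356: {{q5,q6}}
  W12356: {{q5,q6}}
C dims 11,21,18,7; δ0: rk 9, SNF 1^9; δ1: rk 12, SNF 1^12; δ2: rk 6, SNF 1^6
degree 0: 11−9−0 = 2 → Ȟ^0 ≅ Z^2
degree 1: 21−12−9 = 0 → Ȟ^1 ≅ 0
degree 2: 18−6−12 = 0 → Ȟ^2 ≅ 0

Ȟ^0 ≅ Z^2,  Ȟ^1 ≅ 0,  Ȟ^2 ≅ 0


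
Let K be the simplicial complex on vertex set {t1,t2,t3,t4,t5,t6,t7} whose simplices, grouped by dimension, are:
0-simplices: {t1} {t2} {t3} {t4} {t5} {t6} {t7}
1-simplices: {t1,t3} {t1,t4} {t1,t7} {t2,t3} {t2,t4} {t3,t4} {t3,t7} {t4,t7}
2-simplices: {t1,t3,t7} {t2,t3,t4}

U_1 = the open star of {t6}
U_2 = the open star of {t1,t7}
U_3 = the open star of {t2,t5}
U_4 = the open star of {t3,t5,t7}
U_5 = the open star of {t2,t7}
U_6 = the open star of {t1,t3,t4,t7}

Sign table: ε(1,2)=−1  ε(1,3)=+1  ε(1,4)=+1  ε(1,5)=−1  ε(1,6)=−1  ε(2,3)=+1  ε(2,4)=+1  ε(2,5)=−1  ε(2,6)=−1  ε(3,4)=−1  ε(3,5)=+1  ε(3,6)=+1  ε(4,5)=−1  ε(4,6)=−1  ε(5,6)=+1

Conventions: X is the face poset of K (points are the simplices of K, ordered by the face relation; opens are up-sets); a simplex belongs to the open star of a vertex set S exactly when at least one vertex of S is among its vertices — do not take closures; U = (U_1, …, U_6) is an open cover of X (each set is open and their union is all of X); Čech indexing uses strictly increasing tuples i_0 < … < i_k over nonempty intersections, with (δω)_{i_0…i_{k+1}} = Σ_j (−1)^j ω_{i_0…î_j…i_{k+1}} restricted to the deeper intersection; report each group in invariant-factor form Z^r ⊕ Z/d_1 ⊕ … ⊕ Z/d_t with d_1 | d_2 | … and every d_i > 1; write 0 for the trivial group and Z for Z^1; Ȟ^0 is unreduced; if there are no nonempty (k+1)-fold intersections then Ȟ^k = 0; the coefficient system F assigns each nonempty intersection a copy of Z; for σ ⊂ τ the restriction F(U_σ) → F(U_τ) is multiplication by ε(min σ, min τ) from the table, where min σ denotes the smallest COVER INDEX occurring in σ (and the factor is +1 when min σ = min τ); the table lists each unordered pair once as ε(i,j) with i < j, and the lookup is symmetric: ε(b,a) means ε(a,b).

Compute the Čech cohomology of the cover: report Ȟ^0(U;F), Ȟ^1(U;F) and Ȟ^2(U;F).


nerve simplices:
  U1={{t6}} U2={{t1},{t7},{t1,t3},{t1,t4},{t1,t7},{t3,t7},{t4,t7},{t1,t3,t7}} U3={{t2},{t5},{t2,t3},{t2,t4},{t2,t3,t4}} U4={{t3},{t5},{t7},{t1,t3},{t1,t7},{t2,t3},{t3,t4},{t3,t7},{t4,t7},{t1,t3,t7},{t2,t3,t4}} U5={{t2},{t7},{t1,t7},{t2,t3},{t2,t4},{t3,t7},{t4,t7},{t1,t3,t7},{t2,t3,t4}} U6={{t1},{t3},{t4},{t7},{t1,t3},{t1,t4},{t1,t7},{t2,t3},{t2,t4},{t3,t4},{t3,t7},{t4,t7},{t1,t3,t7},{t2,t3,t4}}
  U24={{t7},{t1,t3},{t1,t7},{t3,t7},{t4,t7},{t1,t3,t7}} U25={{t7},{t1,t7},{t3,t7},{t4,t7},{t1,t3,t7}} U26={{t1},{t7},{t1,t3},{t1,t4},{t1,t7},{t3,t7},{t4,t7},{t1,t3,t7}} U34={{t5},{t2,t3},{t2,t3,t4}} U35={{t2},{t2,t3},{t2,t4},{t2,t3,t4}} U36={{t2,t3},{t2,t4},{t2,t3,t4}} U45={{t7},{t1,t7},{t2,t3},{t3,t7},{t4,t7},{t1,t3,t7},{t2,t3,t4}} U46={{t3},{t7},{t1,t3},{t1,t7},{t2,t3},{t3,t4},{t3,t7},{t4,t7},{t1,t3,t7},{t2,t3,t4}} U56={{t7},{t1,t7},{t2,t3},{t2,t4},{t3,t7},{t4,t7},{t1,t3,t7},{t2,t3,t4}}
  U245={{t7},{t1,t7},{t3,t7},{t4,t7},{t1,t3,t7}} U246={{t7},{t1,t3},{t1,t7},{t3,t7},{t4,t7},{t1,t3,t7}} U256={{t7},{t1,t7},{t3,t7},{t4,t7},{t1,t3,t7}} U345={{t2,t3},{t2,t3,t4}} U346={{t2,t3},{t2,t3,t4}} U356={{t2,t3},{t2,t4},{t2,t3,t4}} U456={{t7},{t1,t7},{t2,t3},{t3,t7},{t4,t7},{t1,t3,t7},{t2,t3,t4}}
  U2456={{t7},{t1,t7},{t3,t7},{t4,t7},{t1,t3,t7}} U3456={{t2,t3},{t2,t3,t4}}
C dims 6,9,7,2; δ0: rk 4, SNF 1^4; δ1: rk 5, SNF 1^5; δ2: rk 2, SNF 1^2
degree 0: 6−4−0 = 2 → Ȟ^0 ≅ Z^2
degree 1: 9−5−4 = 0 → Ȟ^1 ≅ 0
degree 2: 7−2−5 = 0 → Ȟ^2 ≅ 0

Ȟ^0 ≅ Z^2; Ȟ^1 ≅ 0; Ȟ^2 ≅ 0


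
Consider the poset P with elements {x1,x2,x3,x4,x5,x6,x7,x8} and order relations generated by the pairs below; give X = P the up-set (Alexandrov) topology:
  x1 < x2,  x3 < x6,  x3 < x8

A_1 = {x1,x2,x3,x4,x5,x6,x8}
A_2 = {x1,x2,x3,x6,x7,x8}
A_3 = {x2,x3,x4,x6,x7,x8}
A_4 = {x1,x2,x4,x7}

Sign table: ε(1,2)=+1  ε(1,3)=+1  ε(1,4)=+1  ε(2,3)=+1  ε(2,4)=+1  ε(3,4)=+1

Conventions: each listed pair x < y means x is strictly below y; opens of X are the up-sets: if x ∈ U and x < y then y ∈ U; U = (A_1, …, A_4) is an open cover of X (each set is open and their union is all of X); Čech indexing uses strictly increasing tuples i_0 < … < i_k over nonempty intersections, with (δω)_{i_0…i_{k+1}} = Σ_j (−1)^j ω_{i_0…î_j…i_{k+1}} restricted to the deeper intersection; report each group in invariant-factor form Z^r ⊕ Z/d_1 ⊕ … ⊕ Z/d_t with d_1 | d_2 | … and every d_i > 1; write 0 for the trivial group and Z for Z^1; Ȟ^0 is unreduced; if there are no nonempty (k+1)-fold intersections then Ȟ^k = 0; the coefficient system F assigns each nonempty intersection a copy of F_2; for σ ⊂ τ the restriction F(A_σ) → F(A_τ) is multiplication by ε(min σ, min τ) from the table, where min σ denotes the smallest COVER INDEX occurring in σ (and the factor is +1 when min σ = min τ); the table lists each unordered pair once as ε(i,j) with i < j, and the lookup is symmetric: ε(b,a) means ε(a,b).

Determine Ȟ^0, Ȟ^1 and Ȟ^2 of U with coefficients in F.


Ȟ^0 = Z/2,  Ȟ^1 = 0,  Ȟ^2 = 0

cover nerve:
  A12={x1,x2,x3,x6,x8} A13={x2,x3,x4,x6,x8} A14={x1,x2,x4} A23={x2,x3,x6,x7,x8} A24={x1,x2,x7} A34={x2,x4,x7}
  A123={x2,x3,x6,x8} A124={x1,x2} A134={x2,x4} A234={x2,x7}
  A1234={x2}
C dims 4,6,4,1; δ0: rk_F2 3; δ1: rk_F2 3; δ2: rk_F2 1
Ȟ^0: (4−3)−0=1 ⇒ Z/2
Ȟ^1: (6−3)−3=0 ⇒ 0
Ȟ^2: (4−1)−3=0 ⇒ 0


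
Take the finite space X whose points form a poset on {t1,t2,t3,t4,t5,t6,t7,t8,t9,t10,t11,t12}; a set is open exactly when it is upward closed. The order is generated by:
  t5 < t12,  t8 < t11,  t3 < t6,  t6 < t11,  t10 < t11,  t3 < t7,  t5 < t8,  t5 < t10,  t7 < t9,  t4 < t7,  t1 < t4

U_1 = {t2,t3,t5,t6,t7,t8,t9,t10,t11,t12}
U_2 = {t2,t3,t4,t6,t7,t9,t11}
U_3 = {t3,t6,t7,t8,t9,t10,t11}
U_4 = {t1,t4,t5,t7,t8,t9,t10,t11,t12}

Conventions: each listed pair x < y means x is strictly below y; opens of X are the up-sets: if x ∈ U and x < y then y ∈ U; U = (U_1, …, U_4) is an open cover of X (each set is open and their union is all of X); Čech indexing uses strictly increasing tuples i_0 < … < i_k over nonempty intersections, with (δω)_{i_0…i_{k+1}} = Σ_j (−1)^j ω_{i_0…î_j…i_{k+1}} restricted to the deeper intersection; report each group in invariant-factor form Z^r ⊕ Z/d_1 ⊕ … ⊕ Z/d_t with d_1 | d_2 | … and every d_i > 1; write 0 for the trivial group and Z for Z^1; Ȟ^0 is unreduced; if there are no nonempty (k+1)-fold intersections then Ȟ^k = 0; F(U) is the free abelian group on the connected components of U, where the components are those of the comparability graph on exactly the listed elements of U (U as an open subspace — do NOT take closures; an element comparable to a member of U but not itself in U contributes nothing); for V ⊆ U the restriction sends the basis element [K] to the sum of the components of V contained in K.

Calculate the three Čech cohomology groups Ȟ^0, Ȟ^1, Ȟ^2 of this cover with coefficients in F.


nerve simplices:
  U12={t2,t3,t6,t7,t9,t11} U13={t3,t6,t7,t8,t9,t10,t11} U14={t5,t7,t8,t9,t10,t11,t12} U23={t3,t6,t7,t9,t11} U24={t4,t7,t9,t11} U34={t7,t8,t9,t10,t11}
  U123={t3,t6,t7,t9,t11} U124={t7,t9,t11} U134={t7,t8,t9,t10,t11} U234={t7,t9,t11}
  U1234={t7,t9,t11}
components per intersection:
  U1: {t2} {t3,t5,t6,t7,t8,t9,t10,t11,t12}
  U2: {t2} {t3,t4,t6,t7,t9,t11}
  U3: {t3,t6,t7,t8,t9,t10,t11}
  U4: {t1,t4,t7,t9} {t5,t8,t10,t11,t12}
  U12: {t2} {t3,t6,t7,t9,t11}
  U13: {t3,t6,t7,t8,t9,t10,t11}
  U14: {t5,t8,t10,t11,t12} {t7,t9}
  U23: {t3,t6,t7,t9,t11}
  U24: {t4,t7,t9} {t11}
  U34: {t7,t9} {t8,t10,t11}
  U123: {t3,t6,t7,t9,t11}
  U124: {t7,t9} {t11}
  U134: {t7,t9} {t8,t10,t11}
  U234: {t7,t9} {t11}
  U1234: {t7,t9} {t11}
C dims 7,10,7,2; δ0: rk 5, SNF 1^5; δ1: rk 5, SNF 1^5; δ2: rk 2, SNF 1^2
degree 0: 7−5−0 = 2 → Ȟ^0 ≅ Z^2
degree 1: 10−5−5 = 0 → Ȟ^1 ≅ 0
degree 2: 7−2−5 = 0 → Ȟ^2 ≅ 0

Ȟ^0(U;F) ≅ Z^2, Ȟ^1(U;F) ≅ 0, Ȟ^2(U;F) ≅ 0


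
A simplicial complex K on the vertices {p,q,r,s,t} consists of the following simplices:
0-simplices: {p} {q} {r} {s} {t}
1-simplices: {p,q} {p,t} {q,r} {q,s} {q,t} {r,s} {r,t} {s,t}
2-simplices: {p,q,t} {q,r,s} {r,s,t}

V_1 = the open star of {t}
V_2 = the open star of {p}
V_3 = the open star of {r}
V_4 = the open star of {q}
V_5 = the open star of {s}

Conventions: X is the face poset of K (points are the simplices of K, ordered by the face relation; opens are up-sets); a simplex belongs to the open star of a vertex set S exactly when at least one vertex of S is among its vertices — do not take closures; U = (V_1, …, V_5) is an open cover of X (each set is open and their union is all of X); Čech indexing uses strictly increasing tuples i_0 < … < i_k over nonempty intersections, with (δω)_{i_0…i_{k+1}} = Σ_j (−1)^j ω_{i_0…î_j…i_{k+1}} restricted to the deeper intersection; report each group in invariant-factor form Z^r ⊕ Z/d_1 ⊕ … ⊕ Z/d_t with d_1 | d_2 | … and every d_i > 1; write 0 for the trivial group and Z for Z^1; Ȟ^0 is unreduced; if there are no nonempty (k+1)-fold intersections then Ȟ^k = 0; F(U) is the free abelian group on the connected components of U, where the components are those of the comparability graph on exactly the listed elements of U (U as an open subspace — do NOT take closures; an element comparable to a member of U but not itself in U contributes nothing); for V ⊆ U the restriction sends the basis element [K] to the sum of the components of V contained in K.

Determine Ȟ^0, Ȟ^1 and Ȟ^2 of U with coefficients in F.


Ȟ^0 ≅ Z,  Ȟ^1 ≅ Z,  Ȟ^2 ≅ 0

cover nerve:
  V1={{t},{p,t},{q,t},{r,t},{s,t},{p,q,t},{r,s,t}} V2={{p},{p,q},{p,t},{p,q,t}} V3={{r},{q,r},{r,s},{r,t},{q,r,s},{r,s,t}} V4={{q},{p,q},{q,r},{q,s},{q,t},{p,q,t},{q,r,s}} V5={{s},{q,s},{r,s},{s,t},{q,r,s},{r,s,t}}
  V12={{p,t},{p,q,t}} V13={{r,t},{r,s,t}} V14={{q,t},{p,q,t}} V15={{s,t},{r,s,t}} V24={{p,q},{p,q,t}} V34={{q,r},{q,r,s}} V35={{r,s},{q,r,s},{r,s,t}} V45={{q,s},{q,r,s}}
  V124={{p,q,t}} V135={{r,s,t}} V345={{q,r,s}}
components per intersection:
  V1: {{t},{p,t},{q,t},{r,t},{s,t},{p,q,t},{r,s,t}}
  V2: {{p},{p,q},{p,t},{p,q,t}}
  V3: {{r},{q,r},{r,s},{r,t},{q,r,s},{r,s,t}}
  V4: {{q},{p,q},{q,r},{q,s},{q,t},{p,q,t},{q,r,s}}
  V5: {{s},{q,s},{r,s},{s,t},{q,r,s},{r,s,t}}
  V12: {{p,t},{p,q,t}}
  V13: {{r,t},{r,s,t}}
  V14: {{q,t},{p,q,t}}
  V15: {{s,t},{r,s,t}}
  V24: {{p,q},{p,q,t}}
  V34: {{q,r},{q,r,s}}
  V35: {{r,s},{q,r,s},{r,s,t}}
  V45: {{q,s},{q,r,s}}
  V124: {{p,q,t}}
  V135: {{r,s,t}}
  V345: {{q,r,s}}
C dims 5,8,3; δ0: rk 4, SNF 1^4; δ1: rk 3, SNF 1^3
Ȟ^0: (5−4)−0=1 ⇒ Z
Ȟ^1: (8−3)−4=1 ⇒ Z
Ȟ^2: (3−0)−3=0 ⇒ 0


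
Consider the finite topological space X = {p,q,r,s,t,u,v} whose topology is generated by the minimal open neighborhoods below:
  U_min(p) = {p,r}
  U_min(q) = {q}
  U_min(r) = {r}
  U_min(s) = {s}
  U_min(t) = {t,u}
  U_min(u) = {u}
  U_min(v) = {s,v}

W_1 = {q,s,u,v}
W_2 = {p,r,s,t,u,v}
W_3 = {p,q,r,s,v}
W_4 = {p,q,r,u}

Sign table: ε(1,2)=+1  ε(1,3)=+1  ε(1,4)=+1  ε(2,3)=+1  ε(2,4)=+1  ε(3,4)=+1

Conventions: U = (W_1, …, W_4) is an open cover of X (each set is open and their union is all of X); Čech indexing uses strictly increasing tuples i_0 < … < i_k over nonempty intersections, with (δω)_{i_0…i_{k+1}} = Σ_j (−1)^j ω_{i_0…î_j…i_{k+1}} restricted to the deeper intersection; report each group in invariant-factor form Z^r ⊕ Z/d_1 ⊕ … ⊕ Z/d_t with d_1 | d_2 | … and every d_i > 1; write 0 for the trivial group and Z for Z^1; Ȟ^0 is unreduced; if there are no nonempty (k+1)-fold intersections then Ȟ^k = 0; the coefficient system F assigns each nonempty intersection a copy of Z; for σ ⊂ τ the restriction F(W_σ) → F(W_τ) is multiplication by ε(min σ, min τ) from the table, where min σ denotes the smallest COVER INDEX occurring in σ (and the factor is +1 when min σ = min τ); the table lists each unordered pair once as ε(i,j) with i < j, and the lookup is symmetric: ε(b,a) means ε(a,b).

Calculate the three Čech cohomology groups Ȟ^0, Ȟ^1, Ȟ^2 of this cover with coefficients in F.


nerve of the cover:
  W12={s,u,v} W13={q,s,v} W14={q,u} W23={p,r,s,v} W24={p,r,u} W34={p,q,r}
  W123={s,v} W124={u} W134={q} W234={p,r}
C dims 4,6,4; δ0: rk 3, SNF 1^3; δ1: rk 3, SNF 1^3
Ȟ^0 = (4 − 3) − 0 = 1, so Ȟ^0 ≅ Z
Ȟ^1 = (6 − 3) − 3 = 0, so Ȟ^1 ≅ 0
Ȟ^2 = (4 − 0) − 3 = 1, so Ȟ^2 ≅ Z

Ȟ^0 = Z, Ȟ^1 = 0 and Ȟ^2 = Z


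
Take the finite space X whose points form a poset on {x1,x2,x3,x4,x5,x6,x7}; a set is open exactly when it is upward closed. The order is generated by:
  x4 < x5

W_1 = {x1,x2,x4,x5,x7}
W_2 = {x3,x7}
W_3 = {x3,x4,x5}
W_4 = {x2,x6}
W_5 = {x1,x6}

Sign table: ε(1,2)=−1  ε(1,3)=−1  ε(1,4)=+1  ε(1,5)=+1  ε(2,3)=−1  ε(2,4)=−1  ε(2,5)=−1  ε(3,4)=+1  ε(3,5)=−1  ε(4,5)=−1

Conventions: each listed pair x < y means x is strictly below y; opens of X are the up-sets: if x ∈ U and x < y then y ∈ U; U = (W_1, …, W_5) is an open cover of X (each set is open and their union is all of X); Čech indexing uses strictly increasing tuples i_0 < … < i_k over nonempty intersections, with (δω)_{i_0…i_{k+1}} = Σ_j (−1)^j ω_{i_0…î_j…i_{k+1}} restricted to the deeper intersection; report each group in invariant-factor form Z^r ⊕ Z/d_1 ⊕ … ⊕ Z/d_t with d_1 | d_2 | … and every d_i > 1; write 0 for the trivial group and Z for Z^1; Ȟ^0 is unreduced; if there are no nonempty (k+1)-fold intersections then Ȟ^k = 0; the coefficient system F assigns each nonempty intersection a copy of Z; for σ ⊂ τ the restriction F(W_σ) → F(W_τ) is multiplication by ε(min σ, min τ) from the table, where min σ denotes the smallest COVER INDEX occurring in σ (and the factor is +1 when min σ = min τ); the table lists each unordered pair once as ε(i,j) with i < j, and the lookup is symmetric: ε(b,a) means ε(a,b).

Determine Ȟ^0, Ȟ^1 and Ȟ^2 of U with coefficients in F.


nonempty overlaps:
  W12={x7} W13={x4,x5} W14={x2} W15={x1} W23={x3} W45={x6}
C dims 5,6; δ0: rk 5, SNF 1^4·2
degree 0: 5−5−0 = 0 → Ȟ^0 ≅ 0
degree 1: 6−0−5 = 1 plus torsion [2] → Ȟ^1 ≅ Z ⊕ Z/2
degree 2: 0−0−0 = 0 → Ȟ^2 ≅ 0

Ȟ^0 = 0, Ȟ^1 = Z ⊕ Z/2, Ȟ^2 = 0


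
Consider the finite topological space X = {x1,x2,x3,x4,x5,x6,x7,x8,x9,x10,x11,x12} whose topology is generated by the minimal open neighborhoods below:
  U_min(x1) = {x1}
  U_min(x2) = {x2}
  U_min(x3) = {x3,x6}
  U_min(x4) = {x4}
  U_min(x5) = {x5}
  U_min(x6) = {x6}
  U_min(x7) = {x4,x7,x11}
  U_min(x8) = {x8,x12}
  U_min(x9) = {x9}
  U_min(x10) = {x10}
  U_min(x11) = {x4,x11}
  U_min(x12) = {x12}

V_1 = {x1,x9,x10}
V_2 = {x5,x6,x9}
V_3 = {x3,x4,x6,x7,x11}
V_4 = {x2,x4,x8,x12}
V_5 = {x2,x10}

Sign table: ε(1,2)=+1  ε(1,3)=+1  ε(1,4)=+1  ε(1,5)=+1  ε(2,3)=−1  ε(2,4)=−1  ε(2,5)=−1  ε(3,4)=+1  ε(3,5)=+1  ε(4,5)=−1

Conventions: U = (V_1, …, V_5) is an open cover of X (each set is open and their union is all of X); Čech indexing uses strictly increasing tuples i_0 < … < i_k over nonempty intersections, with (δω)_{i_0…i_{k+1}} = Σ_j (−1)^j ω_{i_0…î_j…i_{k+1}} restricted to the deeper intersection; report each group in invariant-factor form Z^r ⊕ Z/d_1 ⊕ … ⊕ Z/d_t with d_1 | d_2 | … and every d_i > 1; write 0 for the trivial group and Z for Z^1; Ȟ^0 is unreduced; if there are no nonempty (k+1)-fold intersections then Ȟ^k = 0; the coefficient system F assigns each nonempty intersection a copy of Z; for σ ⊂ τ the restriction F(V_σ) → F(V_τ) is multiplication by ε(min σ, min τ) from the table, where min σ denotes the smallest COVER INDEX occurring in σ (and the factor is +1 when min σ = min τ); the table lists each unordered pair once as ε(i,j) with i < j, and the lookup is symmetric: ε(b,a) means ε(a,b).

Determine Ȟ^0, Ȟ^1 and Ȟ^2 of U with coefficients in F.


Ȟ^0 = Z; Ȟ^1 = Z; Ȟ^2 = 0

nonempty overlaps:
  V12={x9} V15={x10} V23={x6} V34={x4} V45={x2}
C dims 5,5; δ0: rk 4, SNF 1^4
degree 0: 5−4−0 = 1 → Ȟ^0 ≅ Z
degree 1: 5−0−4 = 1 → Ȟ^1 ≅ Z
degree 2: 0−0−0 = 0 → Ȟ^2 ≅ 0


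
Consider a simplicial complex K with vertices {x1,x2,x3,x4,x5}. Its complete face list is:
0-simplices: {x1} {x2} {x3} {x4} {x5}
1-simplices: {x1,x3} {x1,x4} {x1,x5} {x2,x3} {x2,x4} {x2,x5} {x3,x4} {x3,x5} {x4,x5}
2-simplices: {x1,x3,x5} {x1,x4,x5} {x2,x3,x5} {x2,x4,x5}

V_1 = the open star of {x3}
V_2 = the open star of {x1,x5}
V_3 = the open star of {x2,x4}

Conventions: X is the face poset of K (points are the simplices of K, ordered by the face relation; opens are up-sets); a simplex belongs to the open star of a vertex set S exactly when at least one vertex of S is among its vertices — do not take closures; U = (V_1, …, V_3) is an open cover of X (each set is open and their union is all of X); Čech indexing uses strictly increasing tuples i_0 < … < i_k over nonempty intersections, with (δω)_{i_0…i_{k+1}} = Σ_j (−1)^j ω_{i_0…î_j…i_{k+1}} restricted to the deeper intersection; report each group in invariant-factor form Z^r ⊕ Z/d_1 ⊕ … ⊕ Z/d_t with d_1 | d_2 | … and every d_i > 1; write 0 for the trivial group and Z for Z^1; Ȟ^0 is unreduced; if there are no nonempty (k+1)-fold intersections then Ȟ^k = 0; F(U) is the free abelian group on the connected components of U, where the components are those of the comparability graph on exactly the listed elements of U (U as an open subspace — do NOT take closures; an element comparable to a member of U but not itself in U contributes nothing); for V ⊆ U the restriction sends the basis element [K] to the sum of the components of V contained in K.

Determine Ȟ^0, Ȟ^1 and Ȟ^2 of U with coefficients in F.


cover nerve:
  V1={{x3},{x1,x3},{x2,x3},{x3,x4},{x3,x5},{x1,x3,x5},{x2,x3,x5}} V2={{x1},{x5},{x1,x3},{x1,x4},{x1,x5},{x2,x5},{x3,x5},{x4,x5},{x1,x3,x5},{x1,x4,x5},{x2,x3,x5},{x2,x4,x5}} V3={{x2},{x4},{x1,x4},{x2,x3},{x2,x4},{x2,x5},{x3,x4},{x4,x5},{x1,x4,x5},{x2,x3,x5},{x2,x4,x5}}
  V12={{x1,x3},{x3,x5},{x1,x3,x5},{x2,x3,x5}} V13={{x2,x3},{x3,x4},{x2,x3,x5}} V23={{x1,x4},{x2,x5},{x4,x5},{x1,x4,x5},{x2,x3,x5},{x2,x4,x5}}
  V123={{x2,x3,x5}}
components per intersection:
  V1: {{x3},{x1,x3},{x2,x3},{x3,x4},{x3,x5},{x1,x3,x5},{x2,x3,x5}}
  V2: {{x1},{x5},{x1,x3},{x1,x4},{x1,x5},{x2,x5},{x3,x5},{x4,x5},{x1,x3,x5},{x1,x4,x5},{x2,x3,x5},{x2,x4,x5}}
  V3: {{x2},{x4},{x1,x4},{x2,x3},{x2,x4},{x2,x5},{x3,x4},{x4,x5},{x1,x4,x5},{x2,x3,x5},{x2,x4,x5}}
  V12: {{x1,x3},{x3,x5},{x1,x3,x5},{x2,x3,x5}}
  V13: {{x2,x3},{x2,x3,x5}} {{x3,x4}}
  V23: {{x1,x4},{x2,x5},{x4,x5},{x1,x4,x5},{x2,x3,x5},{x2,x4,x5}}
  V123: {{x2,x3,x5}}
C dims 3,4,1; δ0: rk 2, SNF 1^2; δ1: rk 1, SNF 1^1
Ȟ^0: (3−2)−0=1 ⇒ Z
Ȟ^1: (4−1)−2=1 ⇒ Z
Ȟ^2: (1−0)−1=0 ⇒ 0

Ȟ^0 = Z, Ȟ^1 = Z, Ȟ^2 = 0


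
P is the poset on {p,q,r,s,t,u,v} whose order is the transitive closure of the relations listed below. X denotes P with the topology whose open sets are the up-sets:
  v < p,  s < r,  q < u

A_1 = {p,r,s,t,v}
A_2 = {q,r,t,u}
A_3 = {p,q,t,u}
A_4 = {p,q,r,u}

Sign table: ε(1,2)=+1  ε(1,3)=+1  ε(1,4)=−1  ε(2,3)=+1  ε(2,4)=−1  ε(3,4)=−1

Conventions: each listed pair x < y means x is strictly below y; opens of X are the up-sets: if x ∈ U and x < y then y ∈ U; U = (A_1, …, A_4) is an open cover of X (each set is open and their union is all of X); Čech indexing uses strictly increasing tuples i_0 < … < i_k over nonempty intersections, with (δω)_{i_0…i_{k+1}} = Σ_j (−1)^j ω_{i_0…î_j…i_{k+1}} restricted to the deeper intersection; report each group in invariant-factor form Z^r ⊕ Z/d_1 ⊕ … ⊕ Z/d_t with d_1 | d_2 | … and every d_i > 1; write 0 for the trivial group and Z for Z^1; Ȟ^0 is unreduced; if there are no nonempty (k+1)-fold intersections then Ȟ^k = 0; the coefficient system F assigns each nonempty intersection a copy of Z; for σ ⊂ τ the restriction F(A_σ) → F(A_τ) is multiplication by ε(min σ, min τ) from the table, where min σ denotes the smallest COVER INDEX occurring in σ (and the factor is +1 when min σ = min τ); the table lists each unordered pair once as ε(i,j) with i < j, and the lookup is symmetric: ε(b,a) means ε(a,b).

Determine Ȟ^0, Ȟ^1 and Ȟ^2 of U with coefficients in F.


nonempty overlaps:
  A12={r,t} A13={p,t} A14={p,r} A23={q,t,u} A24={q,r,u} A34={p,q,u}
  A123={t} A124={r} A134={p} A234={q,u}
C dims 4,6,4; δ0: rk 3, SNF 1^3; δ1: rk 3, SNF 1^3
degree 0: 4−3−0 = 1 → Ȟ^0 ≅ Z
degree 1: 6−3−3 = 0 → Ȟ^1 ≅ 0
degree 2: 4−0−3 = 1 → Ȟ^2 ≅ Z

Ȟ^0 ≅ Z,  Ȟ^1 ≅ 0,  Ȟ^2 ≅ Z


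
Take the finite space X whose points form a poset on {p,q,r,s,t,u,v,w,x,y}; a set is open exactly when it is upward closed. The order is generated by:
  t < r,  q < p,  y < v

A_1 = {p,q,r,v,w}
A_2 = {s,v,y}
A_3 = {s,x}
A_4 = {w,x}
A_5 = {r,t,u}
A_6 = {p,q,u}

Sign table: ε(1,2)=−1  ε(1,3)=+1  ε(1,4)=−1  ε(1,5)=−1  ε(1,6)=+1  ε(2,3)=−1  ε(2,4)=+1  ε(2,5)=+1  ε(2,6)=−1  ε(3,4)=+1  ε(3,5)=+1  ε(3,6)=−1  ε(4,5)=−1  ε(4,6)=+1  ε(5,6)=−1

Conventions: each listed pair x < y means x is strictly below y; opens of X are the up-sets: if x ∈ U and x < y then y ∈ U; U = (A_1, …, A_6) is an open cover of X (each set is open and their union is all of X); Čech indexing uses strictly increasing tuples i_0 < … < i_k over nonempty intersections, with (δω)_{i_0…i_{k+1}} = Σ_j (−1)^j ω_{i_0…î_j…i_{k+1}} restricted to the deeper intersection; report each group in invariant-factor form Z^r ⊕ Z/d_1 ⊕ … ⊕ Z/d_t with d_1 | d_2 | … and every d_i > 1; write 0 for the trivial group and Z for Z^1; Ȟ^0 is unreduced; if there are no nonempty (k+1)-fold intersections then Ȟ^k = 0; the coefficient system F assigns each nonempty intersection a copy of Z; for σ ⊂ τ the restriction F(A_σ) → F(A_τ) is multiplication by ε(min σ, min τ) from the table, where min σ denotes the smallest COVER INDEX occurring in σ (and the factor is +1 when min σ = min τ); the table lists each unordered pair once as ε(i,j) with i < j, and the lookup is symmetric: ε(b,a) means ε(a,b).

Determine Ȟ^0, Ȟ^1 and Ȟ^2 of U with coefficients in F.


Ȟ^0(U;F) ≅ 0; Ȟ^1(U;F) ≅ Z ⊕ Z/2; Ȟ^2(U;F) ≅ 0

nerve simplices:
  A12={v} A14={w} A15={r} A16={p,q} A23={s} A34={x} A56={u}
C dims 6,7; δ0: rk 6, SNF 1^5·2
degree 0: 6−6−0 = 0 → Ȟ^0 ≅ 0
degree 1: 7−0−6 = 1 plus torsion [2] → Ȟ^1 ≅ Z ⊕ Z/2
degree 2: 0−0−0 = 0 → Ȟ^2 ≅ 0


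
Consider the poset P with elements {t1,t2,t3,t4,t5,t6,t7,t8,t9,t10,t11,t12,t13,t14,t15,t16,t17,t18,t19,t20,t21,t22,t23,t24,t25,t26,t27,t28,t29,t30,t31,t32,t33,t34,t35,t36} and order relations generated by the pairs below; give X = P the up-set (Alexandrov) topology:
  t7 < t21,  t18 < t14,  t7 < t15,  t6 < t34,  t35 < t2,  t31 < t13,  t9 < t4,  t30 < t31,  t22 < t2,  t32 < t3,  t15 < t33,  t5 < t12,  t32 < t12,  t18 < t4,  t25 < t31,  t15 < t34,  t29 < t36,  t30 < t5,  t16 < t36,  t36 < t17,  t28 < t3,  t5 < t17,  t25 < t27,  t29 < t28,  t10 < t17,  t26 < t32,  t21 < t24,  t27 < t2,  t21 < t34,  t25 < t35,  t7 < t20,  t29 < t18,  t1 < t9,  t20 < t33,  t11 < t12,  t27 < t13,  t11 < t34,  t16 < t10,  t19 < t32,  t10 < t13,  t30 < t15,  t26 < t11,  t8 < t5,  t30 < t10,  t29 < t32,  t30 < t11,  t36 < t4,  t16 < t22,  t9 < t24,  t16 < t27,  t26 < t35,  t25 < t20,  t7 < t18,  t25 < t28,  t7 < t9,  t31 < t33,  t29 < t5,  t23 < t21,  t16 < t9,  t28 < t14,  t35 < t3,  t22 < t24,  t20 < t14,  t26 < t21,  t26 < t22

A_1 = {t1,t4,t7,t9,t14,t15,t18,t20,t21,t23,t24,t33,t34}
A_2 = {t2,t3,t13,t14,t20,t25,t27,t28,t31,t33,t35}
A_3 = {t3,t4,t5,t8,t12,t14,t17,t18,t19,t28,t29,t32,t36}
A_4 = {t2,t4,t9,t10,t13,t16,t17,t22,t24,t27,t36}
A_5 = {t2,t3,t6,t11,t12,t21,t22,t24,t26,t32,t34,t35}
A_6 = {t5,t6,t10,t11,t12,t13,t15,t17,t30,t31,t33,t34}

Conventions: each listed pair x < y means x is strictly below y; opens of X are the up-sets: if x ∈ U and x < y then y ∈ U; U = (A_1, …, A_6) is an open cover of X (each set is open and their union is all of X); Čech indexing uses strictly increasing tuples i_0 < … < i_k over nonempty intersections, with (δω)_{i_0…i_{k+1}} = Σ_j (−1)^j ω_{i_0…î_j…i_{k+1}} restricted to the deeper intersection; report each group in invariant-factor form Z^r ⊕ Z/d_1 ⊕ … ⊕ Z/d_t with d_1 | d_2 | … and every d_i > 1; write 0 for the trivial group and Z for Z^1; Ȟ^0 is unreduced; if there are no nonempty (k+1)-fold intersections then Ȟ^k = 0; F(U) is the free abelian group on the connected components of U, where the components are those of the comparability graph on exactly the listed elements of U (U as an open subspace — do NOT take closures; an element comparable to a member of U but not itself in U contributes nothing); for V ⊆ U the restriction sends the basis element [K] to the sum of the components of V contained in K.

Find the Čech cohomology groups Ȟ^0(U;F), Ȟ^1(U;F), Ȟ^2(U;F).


Ȟ^0 = Z,  Ȟ^1 = 0,  Ȟ^2 = Z/2

nonempty overlaps:
  A12={t14,t20,t33} A13={t4,t14,t18} A14={t4,t9,t24} A15={t21,t24,t34} A16={t15,t33,t34} A23={t3,t14,t28} A24={t2,t13,t27} A25={t2,t3,t35} A26={t13,t31,t33} A34={t4,t17,t36} A35={t3,t12,t32} A36={t5,t12,t17} A45={t2,t22,t24} A46={t10,t13,t17} A56={t6,t11,t12,t34}
  A123={t14} A126={t33} A134={t4} A145={t24} A156={t34} A235={t3} A245={t2} A246={t13} A346={t17} A356={t12}
components per intersection:
  A1: {t1,t4,t7,t9,t14,t15,t18,t20,t21,t23,t24,t33,t34}
  A2: {t2,t3,t13,t14,t20,t25,t27,t28,t31,t33,t35}
  A3: {t3,t4,t5,t8,t12,t14,t17,t18,t19,t28,t29,t32,t36}
  A4: {t2,t4,t9,t10,t13,t16,t17,t22,t24,t27,t36}
  A5: {t2,t3,t6,t11,t12,t21,t22,t24,t26,t32,t34,t35}
  A6: {t5,t6,t10,t11,t12,t13,t15,t17,t30,t31,t33,t34}
  A12: {t14,t20,t33}
  A13: {t4,t14,t18}
  A14: {t4,t9,t24}
  A15: {t21,t24,t34}
  A16: {t15,t33,t34}
  A23: {t3,t14,t28}
  A24: {t2,t13,t27}
  A25: {t2,t3,t35}
  A26: {t13,t31,t33}
  A34: {t4,t17,t36}
  A35: {t3,t12,t32}
  A36: {t5,t12,t17}
  A45: {t2,t22,t24}
  A46: {t10,t13,t17}
  A56: {t6,t11,t12,t34}
  A123: {t14}
  A126: {t33}
  A134: {t4}
  A145: {t24}
  A156: {t34}
  A235: {t3}
  A245: {t2}
  A246: {t13}
  A346: {t17}
  A356: {t12}
C dims 6,15,10; δ0: rk 5, SNF 1^5; δ1: rk 10, SNF 1^9·2
degree 0: 6−5−0 = 1 → Ȟ^0 ≅ Z
degree 1: 15−10−5 = 0 → Ȟ^1 ≅ 0
degree 2: 10−0−10 = 0 plus torsion [2] → Ȟ^2 ≅ Z/2


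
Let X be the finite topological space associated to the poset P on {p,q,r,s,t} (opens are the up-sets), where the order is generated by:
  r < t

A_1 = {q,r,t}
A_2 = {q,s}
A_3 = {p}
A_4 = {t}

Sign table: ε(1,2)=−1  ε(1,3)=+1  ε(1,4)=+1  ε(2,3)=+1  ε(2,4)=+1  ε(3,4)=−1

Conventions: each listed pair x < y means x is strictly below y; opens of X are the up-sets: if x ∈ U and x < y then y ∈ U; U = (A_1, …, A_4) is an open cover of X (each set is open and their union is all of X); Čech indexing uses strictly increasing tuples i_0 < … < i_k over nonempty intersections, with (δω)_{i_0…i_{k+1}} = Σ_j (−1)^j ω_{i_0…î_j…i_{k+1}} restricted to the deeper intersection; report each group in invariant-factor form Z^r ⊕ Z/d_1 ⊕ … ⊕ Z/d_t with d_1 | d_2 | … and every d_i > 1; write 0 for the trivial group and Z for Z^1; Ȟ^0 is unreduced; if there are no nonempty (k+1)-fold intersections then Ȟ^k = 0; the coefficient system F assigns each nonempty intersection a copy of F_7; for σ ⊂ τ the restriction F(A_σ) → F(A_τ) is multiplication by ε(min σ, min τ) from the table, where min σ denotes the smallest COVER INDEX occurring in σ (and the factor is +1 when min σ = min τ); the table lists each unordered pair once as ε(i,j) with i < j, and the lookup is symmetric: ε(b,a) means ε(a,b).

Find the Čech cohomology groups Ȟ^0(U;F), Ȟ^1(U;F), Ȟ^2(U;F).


intersection data:
  A12={q} A14={t}
C dims 4,2; δ0: rk_F7 2
Ȟ^0 = (4 − 2) − 0 = 2, so Ȟ^0 ≅ Z/7 ⊕ Z/7
Ȟ^1 = (2 − 0) − 2 = 0, so Ȟ^1 ≅ 0
Ȟ^2 = (0 − 0) − 0 = 0, so Ȟ^2 ≅ 0

Ȟ^0 = Z/7 ⊕ Z/7, Ȟ^1 = 0, Ȟ^2 = 0


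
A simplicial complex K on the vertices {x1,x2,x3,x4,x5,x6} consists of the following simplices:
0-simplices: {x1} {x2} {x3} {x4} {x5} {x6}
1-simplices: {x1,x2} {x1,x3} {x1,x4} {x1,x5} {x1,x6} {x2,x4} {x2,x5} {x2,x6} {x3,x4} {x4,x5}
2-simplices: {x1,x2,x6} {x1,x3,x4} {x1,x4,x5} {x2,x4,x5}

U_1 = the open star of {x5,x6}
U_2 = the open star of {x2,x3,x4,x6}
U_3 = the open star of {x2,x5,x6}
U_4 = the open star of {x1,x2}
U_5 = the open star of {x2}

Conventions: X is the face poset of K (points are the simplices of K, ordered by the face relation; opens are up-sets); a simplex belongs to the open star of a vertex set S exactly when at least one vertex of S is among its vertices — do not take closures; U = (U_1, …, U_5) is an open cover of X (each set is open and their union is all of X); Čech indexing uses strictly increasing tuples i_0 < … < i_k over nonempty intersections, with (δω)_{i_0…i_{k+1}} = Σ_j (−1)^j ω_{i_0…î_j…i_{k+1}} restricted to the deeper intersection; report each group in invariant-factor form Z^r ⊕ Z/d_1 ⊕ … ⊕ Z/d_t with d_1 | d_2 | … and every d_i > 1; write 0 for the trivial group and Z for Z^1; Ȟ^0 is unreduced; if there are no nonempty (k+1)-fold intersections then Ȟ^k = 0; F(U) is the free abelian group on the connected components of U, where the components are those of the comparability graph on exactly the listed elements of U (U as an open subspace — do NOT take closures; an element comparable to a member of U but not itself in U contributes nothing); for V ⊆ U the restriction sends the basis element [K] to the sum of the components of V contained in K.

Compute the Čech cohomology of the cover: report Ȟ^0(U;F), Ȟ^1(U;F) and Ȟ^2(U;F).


cover nerve:
  U1={{x5},{x6},{x1,x5},{x1,x6},{x2,x5},{x2,x6},{x4,x5},{x1,x2,x6},{x1,x4,x5},{x2,x4,x5}} U2={{x2},{x3},{x4},{x6},{x1,x2},{x1,x3},{x1,x4},{x1,x6},{x2,x4},{x2,x5},{x2,x6},{x3,x4},{x4,x5},{x1,x2,x6},{x1,x3,x4},{x1,x4,x5},{x2,x4,x5}} U3={{x2},{x5},{x6},{x1,x2},{x1,x5},{x1,x6},{x2,x4},{x2,x5},{x2,x6},{x4,x5},{x1,x2,x6},{x1,x4,x5},{x2,x4,x5}} U4={{x1},{x2},{x1,x2},{x1,x3},{x1,x4},{x1,x5},{x1,x6},{x2,x4},{x2,x5},{x2,x6},{x1,x2,x6},{x1,x3,x4},{x1,x4,x5},{x2,x4,x5}} U5={{x2},{x1,x2},{x2,x4},{x2,x5},{x2,x6},{x1,x2,x6},{x2,x4,x5}}
  U12={{x6},{x1,x6},{x2,x5},{x2,x6},{x4,x5},{x1,x2,x6},{x1,x4,x5},{x2,x4,x5}} U13={{x5},{x6},{x1,x5},{x1,x6},{x2,x5},{x2,x6},{x4,x5},{x1,x2,x6},{x1,x4,x5},{x2,x4,x5}} U14={{x1,x5},{x1,x6},{x2,x5},{x2,x6},{x1,x2,x6},{x1,x4,x5},{x2,x4,x5}} U15={{x2,x5},{x2,x6},{x1,x2,x6},{x2,x4,x5}} U23={{x2},{x6},{x1,x2},{x1,x6},{x2,x4},{x2,x5},{x2,x6},{x4,x5},{x1,x2,x6},{x1,x4,x5},{x2,x4,x5}} U24={{x2},{x1,x2},{x1,x3},{x1,x4},{x1,x6},{x2,x4},{x2,x5},{x2,x6},{x1,x2,x6},{x1,x3,x4},{x1,x4,x5},{x2,x4,x5}} U25={{x2},{x1,x2},{x2,x4},{x2,x5},{x2,x6},{x1,x2,x6},{x2,x4,x5}} U34={{x2},{x1,x2},{x1,x5},{x1,x6},{x2,x4},{x2,x5},{x2,x6},{x1,x2,x6},{x1,x4,x5},{x2,x4,x5}} U35={{x2},{x1,x2},{x2,x4},{x2,x5},{x2,x6},{x1,x2,x6},{x2,x4,x5}} U45={{x2},{x1,x2},{x2,x4},{x2,x5},{x2,x6},{x1,x2,x6},{x2,x4,x5}}
  U123={{x6},{x1,x6},{x2,x5},{x2,x6},{x4,x5},{x1,x2,x6},{x1,x4,x5},{x2,x4,x5}} U124={{x1,x6},{x2,x5},{x2,x6},{x1,x2,x6},{x1,x4,x5},{x2,x4,x5}} U125={{x2,x5},{x2,x6},{x1,x2,x6},{x2,x4,x5}} U134={{x1,x5},{x1,x6},{x2,x5},{x2,x6},{x1,x2,x6},{x1,x4,x5},{x2,x4,x5}} U135={{x2,x5},{x2,x6},{x1,x2,x6},{x2,x4,x5}} U145={{x2,x5},{x2,x6},{x1,x2,x6},{x2,x4,x5}} U234={{x2},{x1,x2},{x1,x6},{x2,x4},{x2,x5},{x2,x6},{x1,x2,x6},{x1,x4,x5},{x2,x4,x5}} U235={{x2},{x1,x2},{x2,x4},{x2,x5},{x2,x6},{x1,x2,x6},{x2,x4,x5}} U245={{x2},{x1,x2},{x2,x4},{x2,x5},{x2,x6},{x1,x2,x6},{x2,x4,x5}} U345={{x2},{x1,x2},{x2,x4},{x2,x5},{x2,x6},{x1,x2,x6},{x2,x4,x5}}
  U1234={{x1,x6},{x2,x5},{x2,x6},{x1,x2,x6},{x1,x4,x5},{x2,x4,x5}} U1235={{x2,x5},{x2,x6},{x1,x2,x6},{x2,x4,x5}} U1245={{x2,x5},{x2,x6},{x1,x2,x6},{x2,x4,x5}} U1345={{x2,x5},{x2,x6},{x1,x2,x6},{x2,x4,x5}} U2345={{x2},{x1,x2},{x2,x4},{x2,x5},{x2,x6},{x1,x2,x6},{x2,x4,x5}}
  U12345={{x2,x5},{x2,x6},{x1,x2,x6},{x2,x4,x5}}
components per intersection:
  U1: {{x5},{x1,x5},{x2,x5},{x4,x5},{x1,x4,x5},{x2,x4,x5}} {{x6},{x1,x6},{x2,x6},{x1,x2,x6}}
  U2: {{x2},{x3},{x4},{x6},{x1,x2},{x1,x3},{x1,x4},{x1,x6},{x2,x4},{x2,x5},{x2,x6},{x3,x4},{x4,x5},{x1,x2,x6},{x1,x3,x4},{x1,x4,x5},{x2,x4,x5}}
  U3: {{x2},{x5},{x6},{x1,x2},{x1,x5},{x1,x6},{x2,x4},{x2,x5},{x2,x6},{x4,x5},{x1,x2,x6},{x1,x4,x5},{x2,x4,x5}}
  U4: {{x1},{x2},{x1,x2},{x1,x3},{x1,x4},{x1,x5},{x1,x6},{x2,x4},{x2,x5},{x2,x6},{x1,x2,x6},{x1,x3,x4},{x1,x4,x5},{x2,x4,x5}}
  U5: {{x2},{x1,x2},{x2,x4},{x2,x5},{x2,x6},{x1,x2,x6},{x2,x4,x5}}
  U12: {{x6},{x1,x6},{x2,x6},{x1,x2,x6}} {{x2,x5},{x4,x5},{x1,x4,x5},{x2,x4,x5}}
  U13: {{x5},{x1,x5},{x2,x5},{x4,x5},{x1,x4,x5},{x2,x4,x5}} {{x6},{x1,x6},{x2,x6},{x1,x2,x6}}
  U14: {{x1,x5},{x1,x4,x5}} {{x1,x6},{x2,x6},{x1,x2,x6}} {{x2,x5},{x2,x4,x5}}
  U15: {{x2,x5},{x2,x4,x5}} {{x2,x6},{x1,x2,x6}}
  U23: {{x2},{x6},{x1,x2},{x1,x6},{x2,x4},{x2,x5},{x2,x6},{x4,x5},{x1,x2,x6},{x1,x4,x5},{x2,x4,x5}}
  U24: {{x2},{x1,x2},{x1,x6},{x2,x4},{x2,x5},{x2,x6},{x1,x2,x6},{x2,x4,x5}} {{x1,x3},{x1,x4},{x1,x3,x4},{x1,x4,x5}}
  U25: {{x2},{x1,x2},{x2,x4},{x2,x5},{x2,x6},{x1,x2,x6},{x2,x4,x5}}
  U34: {{x2},{x1,x2},{x1,x6},{x2,x4},{x2,x5},{x2,x6},{x1,x2,x6},{x2,x4,x5}} {{x1,x5},{x1,x4,x5}}
  U35: {{x2},{x1,x2},{x2,x4},{x2,x5},{x2,x6},{x1,x2,x6},{x2,x4,x5}}
  U45: {{x2},{x1,x2},{x2,x4},{x2,x5},{x2,x6},{x1,x2,x6},{x2,x4,x5}}
  U123: {{x6},{x1,x6},{x2,x6},{x1,x2,x6}} {{x2,x5},{x4,x5},{x1,x4,x5},{x2,x4,x5}}
  U124: {{x1,x6},{x2,x6},{x1,x2,x6}} {{x2,x5},{x2,x4,x5}} {{x1,x4,x5}}
  U125: {{x2,x5},{x2,x4,x5}} {{x2,x6},{x1,x2,x6}}
  U134: {{x1,x5},{x1,x4,x5}} {{x1,x6},{x2,x6},{x1,x2,x6}} {{x2,x5},{x2,x4,x5}}
  U135: {{x2,x5},{x2,x4,x5}} {{x2,x6},{x1,x2,x6}}
  U145: {{x2,x5},{x2,x4,x5}} {{x2,x6},{x1,x2,x6}}
  U234: {{x2},{x1,x2},{x1,x6},{x2,x4},{x2,x5},{x2,x6},{x1,x2,x6},{x2,x4,x5}} {{x1,x4,x5}}
  U235: {{x2},{x1,x2},{x2,x4},{x2,x5},{x2,x6},{x1,x2,x6},{x2,x4,x5}}
  U245: {{x2},{x1,x2},{x2,x4},{x2,x5},{x2,x6},{x1,x2,x6},{x2,x4,x5}}
  U345: {{x2},{x1,x2},{x2,x4},{x2,x5},{x2,x6},{x1,x2,x6},{x2,x4,x5}}
  U1234: {{x1,x6},{x2,x6},{x1,x2,x6}} {{x2,x5},{x2,x4,x5}} {{x1,x4,x5}}
  U1235: {{x2,x5},{x2,x4,x5}} {{x2,x6},{x1,x2,x6}}
  U1245: {{x2,x5},{x2,x4,x5}} {{x2,x6},{x1,x2,x6}}
  U1345: {{x2,x5},{x2,x4,x5}} {{x2,x6},{x1,x2,x6}}
  U2345: {{x2},{x1,x2},{x2,x4},{x2,x5},{x2,x6},{x1,x2,x6},{x2,x4,x5}}
  U12345: {{x2,x5},{x2,x4,x5}} {{x2,x6},{x1,x2,x6}}
C dims 6,17,19,10; δ0: rk 5, SNF 1^5; δ1: rk 11, SNF 1^11; δ2: rk 8, SNF 1^8
Ȟ^0: (6−5)−0=1 ⇒ Z
Ȟ^1: (17−11)−5=1 ⇒ Z
Ȟ^2: (19−8)−11=0 ⇒ 0

Ȟ^0 = Z,  Ȟ^1 = Z,  Ȟ^2 = 0
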